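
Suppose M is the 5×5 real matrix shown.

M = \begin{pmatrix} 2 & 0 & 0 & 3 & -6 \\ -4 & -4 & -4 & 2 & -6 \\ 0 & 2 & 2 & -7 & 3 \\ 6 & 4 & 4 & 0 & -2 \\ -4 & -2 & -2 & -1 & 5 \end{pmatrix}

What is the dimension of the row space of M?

Row reduce to echelon form.
R2 ← R2 + (2)·R1: [0, -4, -4, 8, -18]
R4 ← R4 − (3)·R1: [0, 4, 4, -9, 16]
R5 ← R5 + (2)·R1: [0, -2, -2, 5, -7]
R3 ← R3 + (1/2)·R2: [0, 0, 0, -3, -6]
R4 ← R4 + R2: [0, 0, 0, -1, -2]
R5 ← R5 − (1/2)·R2: [0, 0, 0, 1, 2]
R4 ← R4 − (1/3)·R3: [0, 0, 0, 0, 0]
R5 ← R5 + (1/3)·R3: [0, 0, 0, 0, 0]
Echelon form has 3 nonzero rows, so rank(M) = 3.
The row space has dimension equal to the rank: 3.

3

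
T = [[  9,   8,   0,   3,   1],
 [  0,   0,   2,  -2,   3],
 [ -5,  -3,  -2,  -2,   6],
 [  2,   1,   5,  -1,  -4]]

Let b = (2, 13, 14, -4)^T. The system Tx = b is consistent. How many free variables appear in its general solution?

1

Row reduce the augmented matrix [T | b].
R3 ← R3 + (5/9)·R1: [0, 13/9, -2, -1/3, 59/9, 136/9]
R4 ← R4 − (2/9)·R1: [0, -7/9, 5, -5/3, -38/9, -40/9]
Swap R2 ↔ R3
R4 ← R4 + (7/13)·R2: [0, 0, 51/13, -24/13, -9/13, 48/13]
R4 ← R4 − (51/26)·R3: [0, 0, 0, 27/13, -171/26, -567/26]
The echelon form has 4 nonzero rows, and every pivot lies in the first 5 columns, so rank(T) = rank([T|b]) = 4.
The system is consistent.
Free variables = (unknowns) − (rank) = 5 − 4 = 1.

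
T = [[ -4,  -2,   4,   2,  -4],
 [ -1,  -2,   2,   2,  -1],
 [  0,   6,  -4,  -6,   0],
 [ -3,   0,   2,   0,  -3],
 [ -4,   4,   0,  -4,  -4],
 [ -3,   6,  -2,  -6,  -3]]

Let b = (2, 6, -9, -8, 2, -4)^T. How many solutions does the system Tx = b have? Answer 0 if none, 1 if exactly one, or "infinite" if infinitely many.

0

Row reduce the augmented matrix [T | b].
R2 ← R2 − (1/4)·R1: [0, -3/2, 1, 3/2, 0, 11/2]
R4 ← R4 − (3/4)·R1: [0, 3/2, -1, -3/2, 0, -19/2]
R5 ← R5 − R1: [0, 6, -4, -6, 0, 0]
R6 ← R6 − (3/4)·R1: [0, 15/2, -5, -15/2, 0, -11/2]
R3 ← R3 + (4)·R2: [0, 0, 0, 0, 0, 13]
R4 ← R4 + R2: [0, 0, 0, 0, 0, -4]
R5 ← R5 + (4)·R2: [0, 0, 0, 0, 0, 22]
R6 ← R6 + (5)·R2: [0, 0, 0, 0, 0, 22]
R4 ← R4 + (4/13)·R3: [0, 0, 0, 0, 0, 0]
R5 ← R5 − (22/13)·R3: [0, 0, 0, 0, 0, 0]
R6 ← R6 − (22/13)·R3: [0, 0, 0, 0, 0, 0]
The echelon form has 3 nonzero rows; the last pivot sits in the augmented column, so rank(T) = 2 but rank([T|b]) = 3.
Since the ranks differ, the system is inconsistent.
It has no solutions.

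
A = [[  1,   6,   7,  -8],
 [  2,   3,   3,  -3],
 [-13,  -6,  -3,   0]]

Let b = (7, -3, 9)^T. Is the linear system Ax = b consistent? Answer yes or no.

no

Row reduce the augmented matrix [A | b].
R2 ← R2 − (2)·R1: [0, -9, -11, 13, -17]
R3 ← R3 + (13)·R1: [0, 72, 88, -104, 100]
R3 ← R3 + (8)·R2: [0, 0, 0, 0, -36]
The echelon form has 3 nonzero rows; the last pivot sits in the augmented column, so rank(A) = 2 but rank([A|b]) = 3.
Since the ranks differ, the system is inconsistent.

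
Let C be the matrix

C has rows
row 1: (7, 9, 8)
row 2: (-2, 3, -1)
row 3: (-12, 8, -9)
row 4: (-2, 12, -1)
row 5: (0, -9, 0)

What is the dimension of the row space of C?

Row reduce to echelon form.
R2 ← R2 + (2/7)·R1: [0, 39/7, 9/7]
R3 ← R3 + (12/7)·R1: [0, 164/7, 33/7]
R4 ← R4 + (2/7)·R1: [0, 102/7, 9/7]
R3 ← R3 − (164/39)·R2: [0, 0, -9/13]
R4 ← R4 − (34/13)·R2: [0, 0, -27/13]
R5 ← R5 + (21/13)·R2: [0, 0, 27/13]
R4 ← R4 − (3)·R3: [0, 0, 0]
R5 ← R5 + (3)·R3: [0, 0, 0]
Echelon form has 3 nonzero rows, so rank(C) = 3.
The row space has dimension equal to the rank: 3.

3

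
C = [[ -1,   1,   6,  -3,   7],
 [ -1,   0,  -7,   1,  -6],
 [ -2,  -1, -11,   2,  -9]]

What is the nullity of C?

2

Row reduce to echelon form.
R2 ← R2 − R1: [0, -1, -13, 4, -13]
R3 ← R3 − (2)·R1: [0, -3, -23, 8, -23]
R3 ← R3 − (3)·R2: [0, 0, 16, -4, 16]
3 nonzero rows, so rank(C) = 3.
C has 5 columns; by rank–nullity, nullity = 5 − 3 = 2.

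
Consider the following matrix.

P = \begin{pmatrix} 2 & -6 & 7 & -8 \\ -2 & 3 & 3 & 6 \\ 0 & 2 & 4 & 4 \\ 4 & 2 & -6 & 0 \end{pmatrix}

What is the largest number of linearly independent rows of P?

3

Row reduce to echelon form.
R2 ← R2 + R1: [0, -3, 10, -2]
R4 ← R4 − (2)·R1: [0, 14, -20, 16]
R3 ← R3 + (2/3)·R2: [0, 0, 32/3, 8/3]
R4 ← R4 + (14/3)·R2: [0, 0, 80/3, 20/3]
R4 ← R4 − (5/2)·R3: [0, 0, 0, 0]
Echelon form has 3 nonzero rows, so rank(P) = 3.
The rank gives the maximum number of linearly independent rows: 3.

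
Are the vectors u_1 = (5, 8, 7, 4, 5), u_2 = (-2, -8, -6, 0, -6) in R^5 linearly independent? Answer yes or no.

yes

Form the matrix with these vectors as rows and row reduce.
R2 ← R2 + (2/5)·R1: [0, -24/5, -16/5, 8/5, -4]
2 nonzero rows, so the 2 vectors span a space of dimension 2.
Since 2 = 2, the vectors are linearly independent.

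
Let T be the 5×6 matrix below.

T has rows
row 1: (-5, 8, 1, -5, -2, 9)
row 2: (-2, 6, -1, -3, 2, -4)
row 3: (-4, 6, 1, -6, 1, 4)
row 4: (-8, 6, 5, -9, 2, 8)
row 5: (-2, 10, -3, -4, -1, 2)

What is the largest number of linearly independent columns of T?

Row reduce to echelon form.
R2 ← R2 − (2/5)·R1: [0, 14/5, -7/5, -1, 14/5, -38/5]
R3 ← R3 − (4/5)·R1: [0, -2/5, 1/5, -2, 13/5, -16/5]
R4 ← R4 − (8/5)·R1: [0, -34/5, 17/5, -1, 26/5, -32/5]
R5 ← R5 − (2/5)·R1: [0, 34/5, -17/5, -2, -1/5, -8/5]
R3 ← R3 + (1/7)·R2: [0, 0, 0, -15/7, 3, -30/7]
R4 ← R4 + (17/7)·R2: [0, 0, 0, -24/7, 12, -174/7]
R5 ← R5 − (17/7)·R2: [0, 0, 0, 3/7, -7, 118/7]
R4 ← R4 − (8/5)·R3: [0, 0, 0, 0, 36/5, -18]
R5 ← R5 + (1/5)·R3: [0, 0, 0, 0, -32/5, 16]
R5 ← R5 + (8/9)·R4: [0, 0, 0, 0, 0, 0]
Echelon form has 4 nonzero rows, so rank(T) = 4.
The rank gives the maximum number of linearly independent columns: 4.

4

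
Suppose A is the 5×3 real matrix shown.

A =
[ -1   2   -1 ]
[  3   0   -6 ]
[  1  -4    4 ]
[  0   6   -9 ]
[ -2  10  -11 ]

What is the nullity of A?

1

Row reduce to echelon form.
R2 ← R2 + (3)·R1: [0, 6, -9]
R3 ← R3 + R1: [0, -2, 3]
R5 ← R5 − (2)·R1: [0, 6, -9]
R3 ← R3 + (1/3)·R2: [0, 0, 0]
R4 ← R4 − R2: [0, 0, 0]
R5 ← R5 − R2: [0, 0, 0]
2 nonzero rows, so rank(A) = 2.
A has 3 columns; by rank–nullity, nullity = 3 − 2 = 1.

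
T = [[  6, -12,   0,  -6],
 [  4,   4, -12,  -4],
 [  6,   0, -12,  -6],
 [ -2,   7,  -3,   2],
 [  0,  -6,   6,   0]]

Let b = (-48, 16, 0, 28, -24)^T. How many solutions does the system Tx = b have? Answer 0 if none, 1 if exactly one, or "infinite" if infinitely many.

Row reduce the augmented matrix [T | b].
R2 ← R2 − (2/3)·R1: [0, 12, -12, 0, 48]
R3 ← R3 − R1: [0, 12, -12, 0, 48]
R4 ← R4 + (1/3)·R1: [0, 3, -3, 0, 12]
R3 ← R3 − R2: [0, 0, 0, 0, 0]
R4 ← R4 − (1/4)·R2: [0, 0, 0, 0, 0]
R5 ← R5 + (1/2)·R2: [0, 0, 0, 0, 0]
The echelon form has 2 nonzero rows, and every pivot lies in the first 4 columns, so rank(T) = rank([T|b]) = 2.
The system is consistent.
rank = 2 < 4 unknowns, so there are infinitely many solutions.

infinite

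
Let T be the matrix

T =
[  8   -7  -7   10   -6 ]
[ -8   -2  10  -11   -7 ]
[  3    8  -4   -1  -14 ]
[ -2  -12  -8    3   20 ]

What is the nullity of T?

Row reduce to echelon form.
R2 ← R2 + R1: [0, -9, 3, -1, -13]
R3 ← R3 − (3/8)·R1: [0, 85/8, -11/8, -19/4, -47/4]
R4 ← R4 + (1/4)·R1: [0, -55/4, -39/4, 11/2, 37/2]
R3 ← R3 + (85/72)·R2: [0, 0, 13/6, -427/72, -1951/72]
R4 ← R4 − (55/36)·R2: [0, 0, -43/3, 253/36, 1381/36]
R4 ← R4 + (86/13)·R3: [0, 0, 0, -1256/39, -5495/39]
4 nonzero rows, so rank(T) = 4.
T has 5 columns; by rank–nullity, nullity = 5 − 4 = 1.

1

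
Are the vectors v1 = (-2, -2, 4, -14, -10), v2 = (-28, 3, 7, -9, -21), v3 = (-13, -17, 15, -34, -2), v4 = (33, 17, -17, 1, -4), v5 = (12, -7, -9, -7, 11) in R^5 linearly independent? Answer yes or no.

Form the matrix with these vectors as rows and row reduce.
R2 ← R2 − (14)·R1: [0, 31, -49, 187, 119]
R3 ← R3 − (13/2)·R1: [0, -4, -11, 57, 63]
R4 ← R4 + (33/2)·R1: [0, -16, 49, -230, -169]
R5 ← R5 + (6)·R1: [0, -19, 15, -91, -49]
R3 ← R3 + (4/31)·R2: [0, 0, -537/31, 2515/31, 2429/31]
R4 ← R4 + (16/31)·R2: [0, 0, 735/31, -4138/31, -3335/31]
R5 ← R5 + (19/31)·R2: [0, 0, -466/31, 732/31, 742/31]
R4 ← R4 + (245/179)·R3: [0, 0, 0, -4017/179, -60/179]
R5 ← R5 − (466/537)·R3: [0, 0, 0, -25126/537, -23660/537]
R5 ← R5 − (25126/12051)·R4: [0, 0, 0, 0, -58060/1339]
5 nonzero rows, so the 5 vectors span a space of dimension 5.
Since 5 = 5, the vectors are linearly independent.

yes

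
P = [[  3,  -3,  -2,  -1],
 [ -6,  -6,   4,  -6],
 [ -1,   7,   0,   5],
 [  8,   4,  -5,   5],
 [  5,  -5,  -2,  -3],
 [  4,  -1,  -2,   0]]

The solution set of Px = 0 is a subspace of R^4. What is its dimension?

Row reduce to echelon form.
R2 ← R2 + (2)·R1: [0, -12, 0, -8]
R3 ← R3 + (1/3)·R1: [0, 6, -2/3, 14/3]
R4 ← R4 − (8/3)·R1: [0, 12, 1/3, 23/3]
R5 ← R5 − (5/3)·R1: [0, 0, 4/3, -4/3]
R6 ← R6 − (4/3)·R1: [0, 3, 2/3, 4/3]
R3 ← R3 + (1/2)·R2: [0, 0, -2/3, 2/3]
R4 ← R4 + R2: [0, 0, 1/3, -1/3]
R6 ← R6 + (1/4)·R2: [0, 0, 2/3, -2/3]
R4 ← R4 + (1/2)·R3: [0, 0, 0, 0]
R5 ← R5 + (2)·R3: [0, 0, 0, 0]
R6 ← R6 + R3: [0, 0, 0, 0]
3 nonzero rows, so rank(P) = 3.
P has 4 columns; by rank–nullity, nullity = 4 − 3 = 1.

1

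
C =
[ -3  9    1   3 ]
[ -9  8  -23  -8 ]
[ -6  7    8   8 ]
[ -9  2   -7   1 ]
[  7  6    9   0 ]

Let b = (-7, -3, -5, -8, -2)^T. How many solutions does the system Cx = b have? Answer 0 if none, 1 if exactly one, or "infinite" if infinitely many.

Row reduce the augmented matrix [C | b].
R2 ← R2 − (3)·R1: [0, -19, -26, -17, 18]
R3 ← R3 − (2)·R1: [0, -11, 6, 2, 9]
R4 ← R4 − (3)·R1: [0, -25, -10, -8, 13]
R5 ← R5 + (7/3)·R1: [0, 27, 34/3, 7, -55/3]
R3 ← R3 − (11/19)·R2: [0, 0, 400/19, 225/19, -27/19]
R4 ← R4 − (25/19)·R2: [0, 0, 460/19, 273/19, -203/19]
R5 ← R5 + (27/19)·R2: [0, 0, -1460/57, -326/19, 413/57]
R4 ← R4 − (23/20)·R3: [0, 0, 0, 3/4, -181/20]
R5 ← R5 + (73/60)·R3: [0, 0, 0, -11/4, 331/60]
R5 ← R5 + (11/3)·R4: [0, 0, 0, 0, -83/3]
The echelon form has 5 nonzero rows; the last pivot sits in the augmented column, so rank(C) = 4 but rank([C|b]) = 5.
Since the ranks differ, the system is inconsistent.
It has no solutions.

0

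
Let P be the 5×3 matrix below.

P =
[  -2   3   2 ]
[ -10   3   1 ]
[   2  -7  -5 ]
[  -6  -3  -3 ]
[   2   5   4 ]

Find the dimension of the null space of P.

1

Row reduce to echelon form.
R2 ← R2 − (5)·R1: [0, -12, -9]
R3 ← R3 + R1: [0, -4, -3]
R4 ← R4 − (3)·R1: [0, -12, -9]
R5 ← R5 + R1: [0, 8, 6]
R3 ← R3 − (1/3)·R2: [0, 0, 0]
R4 ← R4 − R2: [0, 0, 0]
R5 ← R5 + (2/3)·R2: [0, 0, 0]
2 nonzero rows, so rank(P) = 2.
P has 3 columns; by rank–nullity, nullity = 3 − 2 = 1.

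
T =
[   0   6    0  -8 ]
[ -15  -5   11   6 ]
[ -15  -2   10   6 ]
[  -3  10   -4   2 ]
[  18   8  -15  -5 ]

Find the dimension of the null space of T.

Row reduce to echelon form.
Swap R1 ↔ R2
R3 ← R3 − R1: [0, 3, -1, 0]
R4 ← R4 − (1/5)·R1: [0, 11, -31/5, 4/5]
R5 ← R5 + (6/5)·R1: [0, 2, -9/5, 11/5]
R3 ← R3 − (1/2)·R2: [0, 0, -1, 4]
R4 ← R4 − (11/6)·R2: [0, 0, -31/5, 232/15]
R5 ← R5 − (1/3)·R2: [0, 0, -9/5, 73/15]
R4 ← R4 − (31/5)·R3: [0, 0, 0, -28/3]
R5 ← R5 − (9/5)·R3: [0, 0, 0, -7/3]
R5 ← R5 − (1/4)·R4: [0, 0, 0, 0]
4 nonzero rows, so rank(T) = 4.
T has 4 columns; by rank–nullity, nullity = 4 − 4 = 0.

0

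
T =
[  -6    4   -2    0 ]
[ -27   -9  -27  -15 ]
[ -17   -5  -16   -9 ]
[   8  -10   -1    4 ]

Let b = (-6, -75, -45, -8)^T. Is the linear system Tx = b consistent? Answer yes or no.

Row reduce the augmented matrix [T | b].
R2 ← R2 − (9/2)·R1: [0, -27, -18, -15, -48]
R3 ← R3 − (17/6)·R1: [0, -49/3, -31/3, -9, -28]
R4 ← R4 + (4/3)·R1: [0, -14/3, -11/3, 4, -16]
R3 ← R3 − (49/81)·R2: [0, 0, 5/9, 2/27, 28/27]
R4 ← R4 − (14/81)·R2: [0, 0, -5/9, 178/27, -208/27]
R4 ← R4 + R3: [0, 0, 0, 20/3, -20/3]
The echelon form has 4 nonzero rows, and every pivot lies in the first 4 columns, so rank(T) = rank([T|b]) = 4.
The system is consistent.

yes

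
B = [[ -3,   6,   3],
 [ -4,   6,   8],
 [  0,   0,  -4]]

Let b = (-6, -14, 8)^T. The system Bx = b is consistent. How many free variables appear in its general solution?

0

Row reduce the augmented matrix [B | b].
R2 ← R2 − (4/3)·R1: [0, -2, 4, -6]
The echelon form has 3 nonzero rows, and every pivot lies in the first 3 columns, so rank(B) = rank([B|b]) = 3.
The system is consistent.
Free variables = (unknowns) − (rank) = 3 − 3 = 0.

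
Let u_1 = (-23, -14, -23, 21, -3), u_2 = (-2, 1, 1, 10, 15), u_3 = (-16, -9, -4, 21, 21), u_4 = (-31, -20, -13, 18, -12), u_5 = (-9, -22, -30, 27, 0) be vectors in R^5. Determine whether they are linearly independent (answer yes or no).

yes

Form the matrix with these vectors as rows and row reduce.
R2 ← R2 − (2/23)·R1: [0, 51/23, 3, 188/23, 351/23]
R3 ← R3 − (16/23)·R1: [0, 17/23, 12, 147/23, 531/23]
R4 ← R4 − (31/23)·R1: [0, -26/23, 18, -237/23, -183/23]
R5 ← R5 − (9/23)·R1: [0, -380/23, -21, 432/23, 27/23]
R3 ← R3 − (1/3)·R2: [0, 0, 11, 11/3, 18]
R4 ← R4 + (26/51)·R2: [0, 0, 332/17, -313/51, -3/17]
R5 ← R5 + (380/51)·R2: [0, 0, 23/17, 4064/51, 1953/17]
R4 ← R4 − (332/187)·R3: [0, 0, 0, -215/17, -6009/187]
R5 ← R5 − (23/187)·R3: [0, 0, 0, 1347/17, 21069/187]
R5 ← R5 + (1347/215)·R4: [0, 0, 0, 0, -209664/2365]
5 nonzero rows, so the 5 vectors span a space of dimension 5.
Since 5 = 5, the vectors are linearly independent.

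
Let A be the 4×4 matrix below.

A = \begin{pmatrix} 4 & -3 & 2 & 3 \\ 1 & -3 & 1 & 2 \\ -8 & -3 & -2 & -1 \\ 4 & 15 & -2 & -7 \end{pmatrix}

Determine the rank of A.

2

Row reduce to echelon form.
R2 ← R2 − (1/4)·R1: [0, -9/4, 1/2, 5/4]
R3 ← R3 + (2)·R1: [0, -9, 2, 5]
R4 ← R4 − R1: [0, 18, -4, -10]
R3 ← R3 − (4)·R2: [0, 0, 0, 0]
R4 ← R4 + (8)·R2: [0, 0, 0, 0]
Echelon form has 2 nonzero rows, so rank(A) = 2.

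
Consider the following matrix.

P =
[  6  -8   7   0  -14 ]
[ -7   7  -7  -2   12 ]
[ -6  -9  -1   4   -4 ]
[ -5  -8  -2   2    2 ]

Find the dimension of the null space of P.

1

Row reduce to echelon form.
R2 ← R2 + (7/6)·R1: [0, -7/3, 7/6, -2, -13/3]
R3 ← R3 + R1: [0, -17, 6, 4, -18]
R4 ← R4 + (5/6)·R1: [0, -44/3, 23/6, 2, -29/3]
R3 ← R3 − (51/7)·R2: [0, 0, -5/2, 130/7, 95/7]
R4 ← R4 − (44/7)·R2: [0, 0, -7/2, 102/7, 123/7]
R4 ← R4 − (7/5)·R3: [0, 0, 0, -80/7, -10/7]
4 nonzero rows, so rank(P) = 4.
P has 5 columns; by rank–nullity, nullity = 5 − 4 = 1.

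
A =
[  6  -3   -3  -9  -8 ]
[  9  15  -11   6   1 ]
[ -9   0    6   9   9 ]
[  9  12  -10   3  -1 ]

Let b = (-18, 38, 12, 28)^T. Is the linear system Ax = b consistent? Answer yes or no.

yes

Row reduce the augmented matrix [A | b].
R2 ← R2 − (3/2)·R1: [0, 39/2, -13/2, 39/2, 13, 65]
R3 ← R3 + (3/2)·R1: [0, -9/2, 3/2, -9/2, -3, -15]
R4 ← R4 − (3/2)·R1: [0, 33/2, -11/2, 33/2, 11, 55]
R3 ← R3 + (3/13)·R2: [0, 0, 0, 0, 0, 0]
R4 ← R4 − (11/13)·R2: [0, 0, 0, 0, 0, 0]
The echelon form has 2 nonzero rows, and every pivot lies in the first 5 columns, so rank(A) = rank([A|b]) = 2.
The system is consistent.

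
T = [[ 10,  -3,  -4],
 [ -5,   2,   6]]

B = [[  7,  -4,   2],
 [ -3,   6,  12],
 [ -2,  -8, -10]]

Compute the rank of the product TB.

2

First compute TB:
[[ 87, -26,  24],
 [-53, -16, -46]]
Now row reduce the product.
R2 ← R2 + (53/87)·R1: [0, -2770/87, -910/29]
2 nonzero rows, so rank(TB) = 2.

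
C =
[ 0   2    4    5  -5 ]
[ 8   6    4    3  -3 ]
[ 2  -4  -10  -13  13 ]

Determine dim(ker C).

Row reduce to echelon form.
Swap R1 ↔ R2
R3 ← R3 − (1/4)·R1: [0, -11/2, -11, -55/4, 55/4]
R3 ← R3 + (11/4)·R2: [0, 0, 0, 0, 0]
2 nonzero rows, so rank(C) = 2.
C has 5 columns; by rank–nullity, nullity = 5 − 2 = 3.

3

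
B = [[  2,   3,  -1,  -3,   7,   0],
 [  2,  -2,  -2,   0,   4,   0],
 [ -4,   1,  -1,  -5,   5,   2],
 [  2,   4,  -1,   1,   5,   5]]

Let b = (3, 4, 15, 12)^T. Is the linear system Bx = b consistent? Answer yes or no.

yes

Row reduce the augmented matrix [B | b].
R2 ← R2 − R1: [0, -5, -1, 3, -3, 0, 1]
R3 ← R3 + (2)·R1: [0, 7, -3, -11, 19, 2, 21]
R4 ← R4 − R1: [0, 1, 0, 4, -2, 5, 9]
R3 ← R3 + (7/5)·R2: [0, 0, -22/5, -34/5, 74/5, 2, 112/5]
R4 ← R4 + (1/5)·R2: [0, 0, -1/5, 23/5, -13/5, 5, 46/5]
R4 ← R4 − (1/22)·R3: [0, 0, 0, 54/11, -36/11, 54/11, 90/11]
The echelon form has 4 nonzero rows, and every pivot lies in the first 6 columns, so rank(B) = rank([B|b]) = 4.
The system is consistent.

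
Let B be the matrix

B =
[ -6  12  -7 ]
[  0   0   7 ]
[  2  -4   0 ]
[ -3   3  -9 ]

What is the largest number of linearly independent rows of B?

3

Row reduce to echelon form.
R3 ← R3 + (1/3)·R1: [0, 0, -7/3]
R4 ← R4 − (1/2)·R1: [0, -3, -11/2]
Swap R2 ↔ R4
R4 ← R4 + (3)·R3: [0, 0, 0]
Echelon form has 3 nonzero rows, so rank(B) = 3.
The rank gives the maximum number of linearly independent rows: 3.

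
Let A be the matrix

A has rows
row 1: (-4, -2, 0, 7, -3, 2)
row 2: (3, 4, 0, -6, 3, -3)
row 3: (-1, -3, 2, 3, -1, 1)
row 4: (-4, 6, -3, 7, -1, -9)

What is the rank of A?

4

Row reduce to echelon form.
R2 ← R2 + (3/4)·R1: [0, 5/2, 0, -3/4, 3/4, -3/2]
R3 ← R3 − (1/4)·R1: [0, -5/2, 2, 5/4, -1/4, 1/2]
R4 ← R4 − R1: [0, 8, -3, 0, 2, -11]
R3 ← R3 + R2: [0, 0, 2, 1/2, 1/2, -1]
R4 ← R4 − (16/5)·R2: [0, 0, -3, 12/5, -2/5, -31/5]
R4 ← R4 + (3/2)·R3: [0, 0, 0, 63/20, 7/20, -77/10]
Echelon form has 4 nonzero rows, so rank(A) = 4.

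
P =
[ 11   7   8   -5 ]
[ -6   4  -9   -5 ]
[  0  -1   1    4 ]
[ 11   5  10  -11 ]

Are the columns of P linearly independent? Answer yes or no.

Row reduce P to echelon form.
R2 ← R2 + (6/11)·R1: [0, 86/11, -51/11, -85/11]
R4 ← R4 − R1: [0, -2, 2, -6]
R3 ← R3 + (11/86)·R2: [0, 0, 35/86, 259/86]
R4 ← R4 + (11/43)·R2: [0, 0, 35/43, -343/43]
R4 ← R4 − (2)·R3: [0, 0, 0, -14]
4 pivots among 4 columns.
Every column is a pivot column, so the columns are linearly independent.

yes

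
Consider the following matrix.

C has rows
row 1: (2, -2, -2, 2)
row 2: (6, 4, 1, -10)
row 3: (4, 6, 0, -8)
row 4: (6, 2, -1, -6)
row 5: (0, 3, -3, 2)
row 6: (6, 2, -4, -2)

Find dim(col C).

Row reduce to echelon form.
R2 ← R2 − (3)·R1: [0, 10, 7, -16]
R3 ← R3 − (2)·R1: [0, 10, 4, -12]
R4 ← R4 − (3)·R1: [0, 8, 5, -12]
R6 ← R6 − (3)·R1: [0, 8, 2, -8]
R3 ← R3 − R2: [0, 0, -3, 4]
R4 ← R4 − (4/5)·R2: [0, 0, -3/5, 4/5]
R5 ← R5 − (3/10)·R2: [0, 0, -51/10, 34/5]
R6 ← R6 − (4/5)·R2: [0, 0, -18/5, 24/5]
R4 ← R4 − (1/5)·R3: [0, 0, 0, 0]
R5 ← R5 − (17/10)·R3: [0, 0, 0, 0]
R6 ← R6 − (6/5)·R3: [0, 0, 0, 0]
Echelon form has 3 nonzero rows, so rank(C) = 3.
The column space has dimension equal to the rank: 3.

3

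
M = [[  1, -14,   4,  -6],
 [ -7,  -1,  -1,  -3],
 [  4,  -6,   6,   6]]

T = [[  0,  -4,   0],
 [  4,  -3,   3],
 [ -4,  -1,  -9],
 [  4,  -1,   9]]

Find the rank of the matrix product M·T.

3

First compute MT:
[[-96,  40, -132],
 [-12,  35, -21],
 [-24, -10, -18]]
Now row reduce the product.
R2 ← R2 − (1/8)·R1: [0, 30, -9/2]
R3 ← R3 − (1/4)·R1: [0, -20, 15]
R3 ← R3 + (2/3)·R2: [0, 0, 12]
3 nonzero rows, so rank(MT) = 3.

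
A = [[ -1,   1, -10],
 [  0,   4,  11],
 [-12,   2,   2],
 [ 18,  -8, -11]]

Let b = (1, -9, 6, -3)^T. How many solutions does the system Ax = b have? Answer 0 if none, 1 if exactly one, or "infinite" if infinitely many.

0

Row reduce the augmented matrix [A | b].
R3 ← R3 − (12)·R1: [0, -10, 122, -6]
R4 ← R4 + (18)·R1: [0, 10, -191, 15]
R3 ← R3 + (5/2)·R2: [0, 0, 299/2, -57/2]
R4 ← R4 − (5/2)·R2: [0, 0, -437/2, 75/2]
R4 ← R4 + (19/13)·R3: [0, 0, 0, -54/13]
The echelon form has 4 nonzero rows; the last pivot sits in the augmented column, so rank(A) = 3 but rank([A|b]) = 4.
Since the ranks differ, the system is inconsistent.
It has no solutions.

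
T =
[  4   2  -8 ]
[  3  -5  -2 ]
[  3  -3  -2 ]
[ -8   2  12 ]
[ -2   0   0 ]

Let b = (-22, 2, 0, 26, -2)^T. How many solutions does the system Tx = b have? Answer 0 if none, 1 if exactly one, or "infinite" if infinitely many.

Row reduce the augmented matrix [T | b].
R2 ← R2 − (3/4)·R1: [0, -13/2, 4, 37/2]
R3 ← R3 − (3/4)·R1: [0, -9/2, 4, 33/2]
R4 ← R4 + (2)·R1: [0, 6, -4, -18]
R5 ← R5 + (1/2)·R1: [0, 1, -4, -13]
R3 ← R3 − (9/13)·R2: [0, 0, 16/13, 48/13]
R4 ← R4 + (12/13)·R2: [0, 0, -4/13, -12/13]
R5 ← R5 + (2/13)·R2: [0, 0, -44/13, -132/13]
R4 ← R4 + (1/4)·R3: [0, 0, 0, 0]
R5 ← R5 + (11/4)·R3: [0, 0, 0, 0]
The echelon form has 3 nonzero rows, and every pivot lies in the first 3 columns, so rank(T) = rank([T|b]) = 3.
The system is consistent.
rank = 3 = number of unknowns, so the solution is unique.

1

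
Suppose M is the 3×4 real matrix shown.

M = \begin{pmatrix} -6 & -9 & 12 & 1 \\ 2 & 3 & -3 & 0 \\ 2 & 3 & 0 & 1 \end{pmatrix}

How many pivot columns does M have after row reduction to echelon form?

Row reduce to echelon form.
R2 ← R2 + (1/3)·R1: [0, 0, 1, 1/3]
R3 ← R3 + (1/3)·R1: [0, 0, 4, 4/3]
R3 ← R3 − (4)·R2: [0, 0, 0, 0]
Echelon form has 2 nonzero rows, so rank(M) = 2.
Each nonzero row contributes one pivot column: 2 pivot columns.

2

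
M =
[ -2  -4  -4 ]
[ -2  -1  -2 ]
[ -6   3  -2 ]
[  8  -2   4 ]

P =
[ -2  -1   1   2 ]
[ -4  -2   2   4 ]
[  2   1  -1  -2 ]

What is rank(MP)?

First compute MP:
[[ 12,   6,  -6, -12],
 [  4,   2,  -2,  -4],
 [ -4,  -2,   2,   4],
 [  0,   0,   0,   0]]
Now row reduce the product.
R2 ← R2 − (1/3)·R1: [0, 0, 0, 0]
R3 ← R3 + (1/3)·R1: [0, 0, 0, 0]
1 nonzero row, so rank(MP) = 1.

1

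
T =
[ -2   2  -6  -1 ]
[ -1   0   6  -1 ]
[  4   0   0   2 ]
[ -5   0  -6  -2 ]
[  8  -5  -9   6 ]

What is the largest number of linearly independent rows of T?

3

Row reduce to echelon form.
R2 ← R2 − (1/2)·R1: [0, -1, 9, -1/2]
R3 ← R3 + (2)·R1: [0, 4, -12, 0]
R4 ← R4 − (5/2)·R1: [0, -5, 9, 1/2]
R5 ← R5 + (4)·R1: [0, 3, -33, 2]
R3 ← R3 + (4)·R2: [0, 0, 24, -2]
R4 ← R4 − (5)·R2: [0, 0, -36, 3]
R5 ← R5 + (3)·R2: [0, 0, -6, 1/2]
R4 ← R4 + (3/2)·R3: [0, 0, 0, 0]
R5 ← R5 + (1/4)·R3: [0, 0, 0, 0]
Echelon form has 3 nonzero rows, so rank(T) = 3.
The rank gives the maximum number of linearly independent rows: 3.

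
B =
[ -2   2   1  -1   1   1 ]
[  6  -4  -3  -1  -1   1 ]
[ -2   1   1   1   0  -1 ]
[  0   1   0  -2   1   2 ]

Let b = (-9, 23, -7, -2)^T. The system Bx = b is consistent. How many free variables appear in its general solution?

Row reduce the augmented matrix [B | b].
R2 ← R2 + (3)·R1: [0, 2, 0, -4, 2, 4, -4]
R3 ← R3 − R1: [0, -1, 0, 2, -1, -2, 2]
R3 ← R3 + (1/2)·R2: [0, 0, 0, 0, 0, 0, 0]
R4 ← R4 − (1/2)·R2: [0, 0, 0, 0, 0, 0, 0]
The echelon form has 2 nonzero rows, and every pivot lies in the first 6 columns, so rank(B) = rank([B|b]) = 2.
The system is consistent.
Free variables = (unknowns) − (rank) = 6 − 2 = 4.

4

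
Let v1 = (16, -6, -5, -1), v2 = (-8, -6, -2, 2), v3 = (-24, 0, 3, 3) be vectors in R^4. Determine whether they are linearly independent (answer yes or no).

Form the matrix with these vectors as rows and row reduce.
R2 ← R2 + (1/2)·R1: [0, -9, -9/2, 3/2]
R3 ← R3 + (3/2)·R1: [0, -9, -9/2, 3/2]
R3 ← R3 − R2: [0, 0, 0, 0]
2 nonzero rows, so the 3 vectors span a space of dimension 2.
Since 2 < 3, the vectors are linearly dependent.

no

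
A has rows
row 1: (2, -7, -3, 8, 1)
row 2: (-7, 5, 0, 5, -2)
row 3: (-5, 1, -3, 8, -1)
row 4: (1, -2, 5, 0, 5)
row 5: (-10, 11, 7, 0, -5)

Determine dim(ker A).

Row reduce to echelon form.
R2 ← R2 + (7/2)·R1: [0, -39/2, -21/2, 33, 3/2]
R3 ← R3 + (5/2)·R1: [0, -33/2, -21/2, 28, 3/2]
R4 ← R4 − (1/2)·R1: [0, 3/2, 13/2, -4, 9/2]
R5 ← R5 + (5)·R1: [0, -24, -8, 40, 0]
R3 ← R3 − (11/13)·R2: [0, 0, -21/13, 1/13, 3/13]
R4 ← R4 + (1/13)·R2: [0, 0, 74/13, -19/13, 60/13]
R5 ← R5 − (16/13)·R2: [0, 0, 64/13, -8/13, -24/13]
R4 ← R4 + (74/21)·R3: [0, 0, 0, -25/21, 38/7]
R5 ← R5 + (64/21)·R3: [0, 0, 0, -8/21, -8/7]
R5 ← R5 − (8/25)·R4: [0, 0, 0, 0, -72/25]
5 nonzero rows, so rank(A) = 5.
A has 5 columns; by rank–nullity, nullity = 5 − 5 = 0.

0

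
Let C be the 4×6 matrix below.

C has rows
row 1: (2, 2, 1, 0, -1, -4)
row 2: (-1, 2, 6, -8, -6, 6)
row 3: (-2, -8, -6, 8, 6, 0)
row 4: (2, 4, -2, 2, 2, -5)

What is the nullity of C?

Row reduce to echelon form.
R2 ← R2 + (1/2)·R1: [0, 3, 13/2, -8, -13/2, 4]
R3 ← R3 + R1: [0, -6, -5, 8, 5, -4]
R4 ← R4 − R1: [0, 2, -3, 2, 3, -1]
R3 ← R3 + (2)·R2: [0, 0, 8, -8, -8, 4]
R4 ← R4 − (2/3)·R2: [0, 0, -22/3, 22/3, 22/3, -11/3]
R4 ← R4 + (11/12)·R3: [0, 0, 0, 0, 0, 0]
3 nonzero rows, so rank(C) = 3.
C has 6 columns; by rank–nullity, nullity = 6 − 3 = 3.

3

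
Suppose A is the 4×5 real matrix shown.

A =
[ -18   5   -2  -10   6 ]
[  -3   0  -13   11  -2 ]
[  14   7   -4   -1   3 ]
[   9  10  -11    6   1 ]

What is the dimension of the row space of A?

Row reduce to echelon form.
R2 ← R2 − (1/6)·R1: [0, -5/6, -38/3, 38/3, -3]
R3 ← R3 + (7/9)·R1: [0, 98/9, -50/9, -79/9, 23/3]
R4 ← R4 + (1/2)·R1: [0, 25/2, -12, 1, 4]
R3 ← R3 + (196/15)·R2: [0, 0, -2566/15, 2351/15, -473/15]
R4 ← R4 + (15)·R2: [0, 0, -202, 191, -41]
R4 ← R4 − (1515/1283)·R3: [0, 0, 0, 7602/1283, -4830/1283]
Echelon form has 4 nonzero rows, so rank(A) = 4.
The row space has dimension equal to the rank: 4.

4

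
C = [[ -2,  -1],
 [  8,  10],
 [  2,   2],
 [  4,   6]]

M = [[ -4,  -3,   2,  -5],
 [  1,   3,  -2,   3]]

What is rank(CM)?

First compute CM:
[[  7,   3,  -2,   7],
 [-22,   6,  -4, -10],
 [ -6,   0,   0,  -4],
 [-10,   6,  -4,  -2]]
Now row reduce the product.
R2 ← R2 + (22/7)·R1: [0, 108/7, -72/7, 12]
R3 ← R3 + (6/7)·R1: [0, 18/7, -12/7, 2]
R4 ← R4 + (10/7)·R1: [0, 72/7, -48/7, 8]
R3 ← R3 − (1/6)·R2: [0, 0, 0, 0]
R4 ← R4 − (2/3)·R2: [0, 0, 0, 0]
2 nonzero rows, so rank(CM) = 2.

2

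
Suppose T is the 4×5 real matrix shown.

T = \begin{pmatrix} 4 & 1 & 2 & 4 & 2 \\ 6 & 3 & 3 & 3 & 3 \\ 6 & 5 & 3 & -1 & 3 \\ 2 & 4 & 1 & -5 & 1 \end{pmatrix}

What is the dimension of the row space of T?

Row reduce to echelon form.
R2 ← R2 − (3/2)·R1: [0, 3/2, 0, -3, 0]
R3 ← R3 − (3/2)·R1: [0, 7/2, 0, -7, 0]
R4 ← R4 − (1/2)·R1: [0, 7/2, 0, -7, 0]
R3 ← R3 − (7/3)·R2: [0, 0, 0, 0, 0]
R4 ← R4 − (7/3)·R2: [0, 0, 0, 0, 0]
Echelon form has 2 nonzero rows, so rank(T) = 2.
The row space has dimension equal to the rank: 2.

2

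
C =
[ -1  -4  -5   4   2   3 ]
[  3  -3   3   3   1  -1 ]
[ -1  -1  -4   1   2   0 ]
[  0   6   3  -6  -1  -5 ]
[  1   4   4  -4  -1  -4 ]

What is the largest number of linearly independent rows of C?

3

Row reduce to echelon form.
R2 ← R2 + (3)·R1: [0, -15, -12, 15, 7, 8]
R3 ← R3 − R1: [0, 3, 1, -3, 0, -3]
R5 ← R5 + R1: [0, 0, -1, 0, 1, -1]
R3 ← R3 + (1/5)·R2: [0, 0, -7/5, 0, 7/5, -7/5]
R4 ← R4 + (2/5)·R2: [0, 0, -9/5, 0, 9/5, -9/5]
R4 ← R4 − (9/7)·R3: [0, 0, 0, 0, 0, 0]
R5 ← R5 − (5/7)·R3: [0, 0, 0, 0, 0, 0]
Echelon form has 3 nonzero rows, so rank(C) = 3.
The rank gives the maximum number of linearly independent rows: 3.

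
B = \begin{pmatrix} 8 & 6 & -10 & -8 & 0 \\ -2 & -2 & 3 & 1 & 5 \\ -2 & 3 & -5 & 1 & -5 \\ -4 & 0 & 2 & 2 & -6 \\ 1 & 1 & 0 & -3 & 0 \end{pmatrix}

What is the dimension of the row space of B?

4

Row reduce to echelon form.
R2 ← R2 + (1/4)·R1: [0, -1/2, 1/2, -1, 5]
R3 ← R3 + (1/4)·R1: [0, 9/2, -15/2, -1, -5]
R4 ← R4 + (1/2)·R1: [0, 3, -3, -2, -6]
R5 ← R5 − (1/8)·R1: [0, 1/4, 5/4, -2, 0]
R3 ← R3 + (9)·R2: [0, 0, -3, -10, 40]
R4 ← R4 + (6)·R2: [0, 0, 0, -8, 24]
R5 ← R5 + (1/2)·R2: [0, 0, 3/2, -5/2, 5/2]
R5 ← R5 + (1/2)·R3: [0, 0, 0, -15/2, 45/2]
R5 ← R5 − (15/16)·R4: [0, 0, 0, 0, 0]
Echelon form has 4 nonzero rows, so rank(B) = 4.
The row space has dimension equal to the rank: 4.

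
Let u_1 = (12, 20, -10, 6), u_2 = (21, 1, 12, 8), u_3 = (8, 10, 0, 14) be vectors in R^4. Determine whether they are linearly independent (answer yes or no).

yes

Form the matrix with these vectors as rows and row reduce.
R2 ← R2 − (7/4)·R1: [0, -34, 59/2, -5/2]
R3 ← R3 − (2/3)·R1: [0, -10/3, 20/3, 10]
R3 ← R3 − (5/51)·R2: [0, 0, 385/102, 1045/102]
3 nonzero rows, so the 3 vectors span a space of dimension 3.
Since 3 = 3, the vectors are linearly independent.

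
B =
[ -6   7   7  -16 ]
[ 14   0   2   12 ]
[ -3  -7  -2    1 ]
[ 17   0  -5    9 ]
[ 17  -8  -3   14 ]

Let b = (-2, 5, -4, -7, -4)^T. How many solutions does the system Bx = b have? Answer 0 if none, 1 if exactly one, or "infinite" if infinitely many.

Row reduce the augmented matrix [B | b].
R2 ← R2 + (7/3)·R1: [0, 49/3, 55/3, -76/3, 1/3]
R3 ← R3 − (1/2)·R1: [0, -21/2, -11/2, 9, -3]
R4 ← R4 + (17/6)·R1: [0, 119/6, 89/6, -109/3, -38/3]
R5 ← R5 + (17/6)·R1: [0, 71/6, 101/6, -94/3, -29/3]
R3 ← R3 + (9/14)·R2: [0, 0, 44/7, -51/7, -39/14]
R4 ← R4 − (17/14)·R2: [0, 0, -52/7, -39/7, -183/14]
R5 ← R5 − (71/98)·R2: [0, 0, 174/49, -636/49, -971/98]
R4 ← R4 + (13/11)·R3: [0, 0, 0, -156/11, -180/11]
R5 ← R5 − (87/154)·R3: [0, 0, 0, -195/22, -2567/308]
R5 ← R5 − (5/8)·R4: [0, 0, 0, 0, 53/28]
The echelon form has 5 nonzero rows; the last pivot sits in the augmented column, so rank(B) = 4 but rank([B|b]) = 5.
Since the ranks differ, the system is inconsistent.
It has no solutions.

0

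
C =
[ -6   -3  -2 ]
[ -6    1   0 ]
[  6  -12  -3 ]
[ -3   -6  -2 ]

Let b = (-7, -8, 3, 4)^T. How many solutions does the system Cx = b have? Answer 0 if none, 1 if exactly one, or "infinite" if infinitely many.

Row reduce the augmented matrix [C | b].
R2 ← R2 − R1: [0, 4, 2, -1]
R3 ← R3 + R1: [0, -15, -5, -4]
R4 ← R4 − (1/2)·R1: [0, -9/2, -1, 15/2]
R3 ← R3 + (15/4)·R2: [0, 0, 5/2, -31/4]
R4 ← R4 + (9/8)·R2: [0, 0, 5/4, 51/8]
R4 ← R4 − (1/2)·R3: [0, 0, 0, 41/4]
The echelon form has 4 nonzero rows; the last pivot sits in the augmented column, so rank(C) = 3 but rank([C|b]) = 4.
Since the ranks differ, the system is inconsistent.
It has no solutions.

0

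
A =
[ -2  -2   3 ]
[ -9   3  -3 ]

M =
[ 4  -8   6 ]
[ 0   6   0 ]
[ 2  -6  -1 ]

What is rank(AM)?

2

First compute AM:
[[ -2, -14, -15],
 [-42, 108, -51]]
Now row reduce the product.
R2 ← R2 − (21)·R1: [0, 402, 264]
2 nonzero rows, so rank(AM) = 2.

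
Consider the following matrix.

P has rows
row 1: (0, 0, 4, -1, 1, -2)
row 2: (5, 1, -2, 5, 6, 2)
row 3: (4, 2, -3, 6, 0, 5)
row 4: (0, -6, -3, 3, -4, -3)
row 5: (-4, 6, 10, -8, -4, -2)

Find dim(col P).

5

Row reduce to echelon form.
Swap R1 ↔ R2
R3 ← R3 − (4/5)·R1: [0, 6/5, -7/5, 2, -24/5, 17/5]
R5 ← R5 + (4/5)·R1: [0, 34/5, 42/5, -4, 4/5, -2/5]
Swap R2 ↔ R3
R4 ← R4 + (5)·R2: [0, 0, -10, 13, -28, 14]
R5 ← R5 − (17/3)·R2: [0, 0, 49/3, -46/3, 28, -59/3]
R4 ← R4 + (5/2)·R3: [0, 0, 0, 21/2, -51/2, 9]
R5 ← R5 − (49/12)·R3: [0, 0, 0, -45/4, 287/12, -23/2]
R5 ← R5 + (15/14)·R4: [0, 0, 0, 0, -143/42, -13/7]
Echelon form has 5 nonzero rows, so rank(P) = 5.
The column space has dimension equal to the rank: 5.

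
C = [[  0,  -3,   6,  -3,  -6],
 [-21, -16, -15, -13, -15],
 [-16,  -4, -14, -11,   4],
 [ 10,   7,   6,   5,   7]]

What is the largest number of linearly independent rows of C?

Row reduce to echelon form.
Swap R1 ↔ R2
R3 ← R3 − (16/21)·R1: [0, 172/21, -18/7, -23/21, 108/7]
R4 ← R4 + (10/21)·R1: [0, -13/21, -8/7, -25/21, -1/7]
R3 ← R3 + (172/63)·R2: [0, 0, 290/21, -65/7, -20/21]
R4 ← R4 − (13/63)·R2: [0, 0, -50/21, -4/7, 23/21]
R4 ← R4 + (5/29)·R3: [0, 0, 0, -63/29, 27/29]
Echelon form has 4 nonzero rows, so rank(C) = 4.
The rank gives the maximum number of linearly independent rows: 4.

4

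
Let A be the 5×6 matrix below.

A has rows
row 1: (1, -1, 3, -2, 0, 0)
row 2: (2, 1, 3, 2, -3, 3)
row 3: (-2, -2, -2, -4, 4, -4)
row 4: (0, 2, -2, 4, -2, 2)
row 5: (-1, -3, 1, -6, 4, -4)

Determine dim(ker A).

4

Row reduce to echelon form.
R2 ← R2 − (2)·R1: [0, 3, -3, 6, -3, 3]
R3 ← R3 + (2)·R1: [0, -4, 4, -8, 4, -4]
R5 ← R5 + R1: [0, -4, 4, -8, 4, -4]
R3 ← R3 + (4/3)·R2: [0, 0, 0, 0, 0, 0]
R4 ← R4 − (2/3)·R2: [0, 0, 0, 0, 0, 0]
R5 ← R5 + (4/3)·R2: [0, 0, 0, 0, 0, 0]
2 nonzero rows, so rank(A) = 2.
A has 6 columns; by rank–nullity, nullity = 6 − 2 = 4.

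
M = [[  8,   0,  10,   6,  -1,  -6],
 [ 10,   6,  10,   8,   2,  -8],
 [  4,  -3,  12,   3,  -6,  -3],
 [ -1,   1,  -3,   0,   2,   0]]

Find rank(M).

Row reduce to echelon form.
R2 ← R2 − (5/4)·R1: [0, 6, -5/2, 1/2, 13/4, -1/2]
R3 ← R3 − (1/2)·R1: [0, -3, 7, 0, -11/2, 0]
R4 ← R4 + (1/8)·R1: [0, 1, -7/4, 3/4, 15/8, -3/4]
R3 ← R3 + (1/2)·R2: [0, 0, 23/4, 1/4, -31/8, -1/4]
R4 ← R4 − (1/6)·R2: [0, 0, -4/3, 2/3, 4/3, -2/3]
R4 ← R4 + (16/69)·R3: [0, 0, 0, 50/69, 10/23, -50/69]
Echelon form has 4 nonzero rows, so rank(M) = 4.

4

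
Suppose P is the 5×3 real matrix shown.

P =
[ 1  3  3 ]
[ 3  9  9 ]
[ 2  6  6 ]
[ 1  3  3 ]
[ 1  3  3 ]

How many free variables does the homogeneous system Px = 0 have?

Row reduce to echelon form.
R2 ← R2 − (3)·R1: [0, 0, 0]
R3 ← R3 − (2)·R1: [0, 0, 0]
R4 ← R4 − R1: [0, 0, 0]
R5 ← R5 − R1: [0, 0, 0]
1 nonzero row, so rank(P) = 1.
P has 3 columns; by rank–nullity, nullity = 3 − 1 = 2.

2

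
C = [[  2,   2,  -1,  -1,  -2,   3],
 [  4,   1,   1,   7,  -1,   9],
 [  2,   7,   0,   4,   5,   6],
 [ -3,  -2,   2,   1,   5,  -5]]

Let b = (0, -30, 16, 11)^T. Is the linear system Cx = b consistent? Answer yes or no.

yes

Row reduce the augmented matrix [C | b].
R2 ← R2 − (2)·R1: [0, -3, 3, 9, 3, 3, -30]
R3 ← R3 − R1: [0, 5, 1, 5, 7, 3, 16]
R4 ← R4 + (3/2)·R1: [0, 1, 1/2, -1/2, 2, -1/2, 11]
R3 ← R3 + (5/3)·R2: [0, 0, 6, 20, 12, 8, -34]
R4 ← R4 + (1/3)·R2: [0, 0, 3/2, 5/2, 3, 1/2, 1]
R4 ← R4 − (1/4)·R3: [0, 0, 0, -5/2, 0, -3/2, 19/2]
The echelon form has 4 nonzero rows, and every pivot lies in the first 6 columns, so rank(C) = rank([C|b]) = 4.
The system is consistent.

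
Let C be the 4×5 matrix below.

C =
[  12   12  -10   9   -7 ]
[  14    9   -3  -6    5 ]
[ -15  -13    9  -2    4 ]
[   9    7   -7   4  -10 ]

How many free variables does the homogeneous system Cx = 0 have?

Row reduce to echelon form.
R2 ← R2 − (7/6)·R1: [0, -5, 26/3, -33/2, 79/6]
R3 ← R3 + (5/4)·R1: [0, 2, -7/2, 37/4, -19/4]
R4 ← R4 − (3/4)·R1: [0, -2, 1/2, -11/4, -19/4]
R3 ← R3 + (2/5)·R2: [0, 0, -1/30, 53/20, 31/60]
R4 ← R4 − (2/5)·R2: [0, 0, -89/30, 77/20, -601/60]
R4 ← R4 − (89)·R3: [0, 0, 0, -232, -56]
4 nonzero rows, so rank(C) = 4.
C has 5 columns; by rank–nullity, nullity = 5 − 4 = 1.

1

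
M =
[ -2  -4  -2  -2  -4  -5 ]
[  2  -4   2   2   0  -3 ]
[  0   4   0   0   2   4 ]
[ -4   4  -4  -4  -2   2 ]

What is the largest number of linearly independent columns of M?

Row reduce to echelon form.
R2 ← R2 + R1: [0, -8, 0, 0, -4, -8]
R4 ← R4 − (2)·R1: [0, 12, 0, 0, 6, 12]
R3 ← R3 + (1/2)·R2: [0, 0, 0, 0, 0, 0]
R4 ← R4 + (3/2)·R2: [0, 0, 0, 0, 0, 0]
Echelon form has 2 nonzero rows, so rank(M) = 2.
The rank gives the maximum number of linearly independent columns: 2.

2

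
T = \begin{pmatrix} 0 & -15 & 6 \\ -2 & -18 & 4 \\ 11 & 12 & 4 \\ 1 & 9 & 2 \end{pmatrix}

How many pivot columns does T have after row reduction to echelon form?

Row reduce to echelon form.
Swap R1 ↔ R2
R3 ← R3 + (11/2)·R1: [0, -87, 26]
R4 ← R4 + (1/2)·R1: [0, 0, 4]
R3 ← R3 − (29/5)·R2: [0, 0, -44/5]
R4 ← R4 + (5/11)·R3: [0, 0, 0]
Echelon form has 3 nonzero rows, so rank(T) = 3.
Each nonzero row contributes one pivot column: 3 pivot columns.

3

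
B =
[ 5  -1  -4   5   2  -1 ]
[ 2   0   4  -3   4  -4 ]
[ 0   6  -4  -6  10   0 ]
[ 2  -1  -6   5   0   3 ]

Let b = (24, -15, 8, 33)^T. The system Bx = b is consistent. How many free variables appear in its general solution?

2

Row reduce the augmented matrix [B | b].
R2 ← R2 − (2/5)·R1: [0, 2/5, 28/5, -5, 16/5, -18/5, -123/5]
R4 ← R4 − (2/5)·R1: [0, -3/5, -22/5, 3, -4/5, 17/5, 117/5]
R3 ← R3 − (15)·R2: [0, 0, -88, 69, -38, 54, 377]
R4 ← R4 + (3/2)·R2: [0, 0, 4, -9/2, 4, -2, -27/2]
R4 ← R4 + (1/22)·R3: [0, 0, 0, -15/11, 25/11, 5/11, 40/11]
The echelon form has 4 nonzero rows, and every pivot lies in the first 6 columns, so rank(B) = rank([B|b]) = 4.
The system is consistent.
Free variables = (unknowns) − (rank) = 6 − 4 = 2.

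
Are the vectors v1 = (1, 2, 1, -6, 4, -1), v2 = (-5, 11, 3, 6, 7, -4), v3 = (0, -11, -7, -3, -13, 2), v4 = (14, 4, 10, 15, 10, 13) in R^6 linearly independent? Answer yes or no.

yes

Form the matrix with these vectors as rows and row reduce.
R2 ← R2 + (5)·R1: [0, 21, 8, -24, 27, -9]
R4 ← R4 − (14)·R1: [0, -24, -4, 99, -46, 27]
R3 ← R3 + (11/21)·R2: [0, 0, -59/21, -109/7, 8/7, -19/7]
R4 ← R4 + (8/7)·R2: [0, 0, 36/7, 501/7, -106/7, 117/7]
R4 ← R4 + (108/59)·R3: [0, 0, 0, 2541/59, -770/59, 693/59]
4 nonzero rows, so the 4 vectors span a space of dimension 4.
Since 4 = 4, the vectors are linearly independent.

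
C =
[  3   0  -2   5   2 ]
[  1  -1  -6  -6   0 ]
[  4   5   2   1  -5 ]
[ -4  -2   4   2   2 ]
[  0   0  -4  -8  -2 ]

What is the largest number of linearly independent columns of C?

3

Row reduce to echelon form.
R2 ← R2 − (1/3)·R1: [0, -1, -16/3, -23/3, -2/3]
R3 ← R3 − (4/3)·R1: [0, 5, 14/3, -17/3, -23/3]
R4 ← R4 + (4/3)·R1: [0, -2, 4/3, 26/3, 14/3]
R3 ← R3 + (5)·R2: [0, 0, -22, -44, -11]
R4 ← R4 − (2)·R2: [0, 0, 12, 24, 6]
R4 ← R4 + (6/11)·R3: [0, 0, 0, 0, 0]
R5 ← R5 − (2/11)·R3: [0, 0, 0, 0, 0]
Echelon form has 3 nonzero rows, so rank(C) = 3.
The rank gives the maximum number of linearly independent columns: 3.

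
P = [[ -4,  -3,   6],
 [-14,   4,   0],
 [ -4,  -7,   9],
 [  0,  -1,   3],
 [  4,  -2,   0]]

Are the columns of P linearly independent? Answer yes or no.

Row reduce P to echelon form.
R2 ← R2 − (7/2)·R1: [0, 29/2, -21]
R3 ← R3 − R1: [0, -4, 3]
R5 ← R5 + R1: [0, -5, 6]
R3 ← R3 + (8/29)·R2: [0, 0, -81/29]
R4 ← R4 + (2/29)·R2: [0, 0, 45/29]
R5 ← R5 + (10/29)·R2: [0, 0, -36/29]
R4 ← R4 + (5/9)·R3: [0, 0, 0]
R5 ← R5 − (4/9)·R3: [0, 0, 0]
3 pivots among 3 columns.
Every column is a pivot column, so the columns are linearly independent.

yes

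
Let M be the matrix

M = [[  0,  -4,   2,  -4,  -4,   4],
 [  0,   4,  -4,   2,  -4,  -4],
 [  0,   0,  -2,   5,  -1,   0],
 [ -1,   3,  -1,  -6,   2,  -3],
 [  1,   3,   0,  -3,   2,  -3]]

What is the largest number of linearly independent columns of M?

5

Row reduce to echelon form.
Swap R1 ↔ R4
R5 ← R5 + R1: [0, 6, -1, -9, 4, -6]
R4 ← R4 + R2: [0, 0, -2, -2, -8, 0]
R5 ← R5 − (3/2)·R2: [0, 0, 5, -12, 10, 0]
R4 ← R4 − R3: [0, 0, 0, -7, -7, 0]
R5 ← R5 + (5/2)·R3: [0, 0, 0, 1/2, 15/2, 0]
R5 ← R5 + (1/14)·R4: [0, 0, 0, 0, 7, 0]
Echelon form has 5 nonzero rows, so rank(M) = 5.
The rank gives the maximum number of linearly independent columns: 5.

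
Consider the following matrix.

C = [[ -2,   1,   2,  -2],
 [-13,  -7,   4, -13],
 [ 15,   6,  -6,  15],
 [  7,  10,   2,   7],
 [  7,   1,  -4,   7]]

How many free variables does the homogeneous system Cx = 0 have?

2

Row reduce to echelon form.
R2 ← R2 − (13/2)·R1: [0, -27/2, -9, 0]
R3 ← R3 + (15/2)·R1: [0, 27/2, 9, 0]
R4 ← R4 + (7/2)·R1: [0, 27/2, 9, 0]
R5 ← R5 + (7/2)·R1: [0, 9/2, 3, 0]
R3 ← R3 + R2: [0, 0, 0, 0]
R4 ← R4 + R2: [0, 0, 0, 0]
R5 ← R5 + (1/3)·R2: [0, 0, 0, 0]
2 nonzero rows, so rank(C) = 2.
C has 4 columns; by rank–nullity, nullity = 4 − 2 = 2.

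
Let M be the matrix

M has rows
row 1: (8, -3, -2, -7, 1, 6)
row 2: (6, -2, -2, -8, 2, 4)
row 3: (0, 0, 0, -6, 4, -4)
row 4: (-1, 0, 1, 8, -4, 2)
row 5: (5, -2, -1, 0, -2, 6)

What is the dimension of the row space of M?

Row reduce to echelon form.
R2 ← R2 − (3/4)·R1: [0, 1/4, -1/2, -11/4, 5/4, -1/2]
R4 ← R4 + (1/8)·R1: [0, -3/8, 3/4, 57/8, -31/8, 11/4]
R5 ← R5 − (5/8)·R1: [0, -1/8, 1/4, 35/8, -21/8, 9/4]
R4 ← R4 + (3/2)·R2: [0, 0, 0, 3, -2, 2]
R5 ← R5 + (1/2)·R2: [0, 0, 0, 3, -2, 2]
R4 ← R4 + (1/2)·R3: [0, 0, 0, 0, 0, 0]
R5 ← R5 + (1/2)·R3: [0, 0, 0, 0, 0, 0]
Echelon form has 3 nonzero rows, so rank(M) = 3.
The row space has dimension equal to the rank: 3.

3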